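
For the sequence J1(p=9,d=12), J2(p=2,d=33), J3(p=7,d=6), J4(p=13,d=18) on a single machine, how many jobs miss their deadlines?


Completion vs due date:
  J1: C=9, d=12 → on time
  J2: C=11, d=33 → on time
  J3: C=18, d=6 → TARDY
  J4: C=31, d=18 → TARDY
Tardy jobs: J3, J4
Count = 2


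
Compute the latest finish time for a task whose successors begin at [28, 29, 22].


LF = min of all successor start times
Successors start at: [28, 29, 22]
LF = min(28, 29, 22)
= 22


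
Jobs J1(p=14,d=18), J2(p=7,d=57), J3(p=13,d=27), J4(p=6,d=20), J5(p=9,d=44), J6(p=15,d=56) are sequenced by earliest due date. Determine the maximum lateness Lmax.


EDD order: J1 → J4 → J3 → J5 → J6 → J2
Completion and lateness:
  J1: C=14, d=18, L=14-18=-4
  J4: C=20, d=20, L=20-20=0
  J3: C=33, d=27, L=33-27=6
  J5: C=42, d=44, L=42-44=-2
  J6: C=57, d=56, L=57-56=1
  J2: C=64, d=57, L=64-57=7
Lmax = max(-4, 0, 6, -2, 1, 7)
= 7


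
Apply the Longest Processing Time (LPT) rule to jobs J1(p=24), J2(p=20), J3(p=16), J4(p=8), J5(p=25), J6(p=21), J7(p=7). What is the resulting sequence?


LPT: sort by longest processing time first
  J5: p=25
  J1: p=24
  J6: p=21
  J2: p=20
  J3: p=16
  J4: p=8
  J7: p=7
Order: J5 → J1 → J6 → J2 → J3 → J4 → J7


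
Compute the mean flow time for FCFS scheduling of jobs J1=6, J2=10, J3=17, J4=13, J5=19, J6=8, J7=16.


Completion times:
  J1: completes at 6
  J2: completes at 16
  J3: completes at 33
  J4: completes at 46
  J5: completes at 65
  J6: completes at 73
  J7: completes at 89
Sum = 328
Average = 328/7
= 46.86


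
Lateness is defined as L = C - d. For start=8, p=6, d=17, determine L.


Completion = 8 + 6 = 14
Lateness = C - d = 14 - 17
= -3


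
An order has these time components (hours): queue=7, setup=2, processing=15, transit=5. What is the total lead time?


Lead time = queue + setup + processing + transit
= 7 + 2 + 15 + 5
= 29 hours


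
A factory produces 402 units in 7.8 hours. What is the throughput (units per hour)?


Throughput = units / time
= 402 / 7.8
= 51.5 units/hour


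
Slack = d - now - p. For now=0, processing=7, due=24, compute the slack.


Slack = due - current_time - processing
= 24 - 0 - 7
= 17


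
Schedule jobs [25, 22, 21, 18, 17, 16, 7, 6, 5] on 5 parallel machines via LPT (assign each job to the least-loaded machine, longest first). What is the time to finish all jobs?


Jobs (LPT sorted): [25, 22, 21, 18, 17, 16, 7, 6, 5]
Machines: 5
  J=25 → Machine 1 (load: 0+25=25)
  J=22 → Machine 2 (load: 0+22=22)
  J=21 → Machine 3 (load: 0+21=21)
  J=18 → Machine 4 (load: 0+18=18)
  J=17 → Machine 5 (load: 0+17=17)
  J=16 → Machine 5 (load: 17+16=33)
  J=7 → Machine 4 (load: 18+7=25)
  J=6 → Machine 3 (load: 21+6=27)
  J=5 → Machine 2 (load: 22+5=27)
Machine loads: [25, 27, 27, 25, 33]
Makespan = max = 33 time units


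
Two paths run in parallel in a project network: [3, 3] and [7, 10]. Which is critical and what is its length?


Path A: 3 + 3 = 6
Path B: 7 + 10 = 17
Critical path = longest = max(6, 17)
= 17 (Path B)


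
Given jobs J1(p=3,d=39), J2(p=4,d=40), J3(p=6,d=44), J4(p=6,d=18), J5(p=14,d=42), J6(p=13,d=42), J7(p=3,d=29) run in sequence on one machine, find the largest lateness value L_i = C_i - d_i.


Lateness per job (L = C - d):
  J1: C=3, d=39, L=-36
  J2: C=7, d=40, L=-33
  J3: C=13, d=44, L=-31
  J4: C=19, d=18, L=1
  J5: C=33, d=42, L=-9
  J6: C=46, d=42, L=4
  J7: C=49, d=29, L=20
Lmax = max(-36, -33, -31, 1, -9, 4, 20)
= 20


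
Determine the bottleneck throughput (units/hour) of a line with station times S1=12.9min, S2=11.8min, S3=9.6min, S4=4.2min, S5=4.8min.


Bottleneck = longest station time
Station times: [12.9, 11.8, 9.6, 4.2, 4.8]
Max = 12.9 min
Rate = 60 / 12.9
= 4.65 units/hour (bottleneck: 12.9min)


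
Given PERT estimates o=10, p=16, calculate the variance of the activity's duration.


σ² = ((p - o) / 6)² = (p - o)² / 36
= (16 - 10)² / 36
= 6² / 36
= 36 / 36
= 1.0000


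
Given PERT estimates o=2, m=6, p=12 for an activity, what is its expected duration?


te = (o + 4m + p) / 6
= (2 + 4×6 + 12) / 6
= (2 + 24 + 12) / 6
= 38 / 6
= 6.33


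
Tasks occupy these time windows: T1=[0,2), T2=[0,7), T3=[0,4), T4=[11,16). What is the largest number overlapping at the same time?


Check each time point for overlaps:
  t=0: 3 tasks active (T1, T2, T3)
Max concurrent = 3


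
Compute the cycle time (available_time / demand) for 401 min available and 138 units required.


Cycle time = available time / demand
= 401 / 138
= 2.91 min/unit


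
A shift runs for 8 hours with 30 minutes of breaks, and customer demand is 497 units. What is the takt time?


Available = 8×60 - 30 = 450 min
Takt time = 450 / 497
= 0.91 min/unit


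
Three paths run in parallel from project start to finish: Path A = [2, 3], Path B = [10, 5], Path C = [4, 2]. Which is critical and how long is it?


Path A: 2 + 3 = 5
Path B: 10 + 5 = 15
Path C: 4 + 2 = 6
Critical path = longest = max(5, 15, 6)
= 15 (Path B)


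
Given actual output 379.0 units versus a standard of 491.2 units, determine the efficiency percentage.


Efficiency = (actual / standard) × 100
= (379.0 / 491.2) × 100
= 77.2%


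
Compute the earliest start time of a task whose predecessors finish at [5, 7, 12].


ES = max of all predecessor completion times
Predecessors: [5, 7, 12]
ES = max(5, 7, 12)
= 12


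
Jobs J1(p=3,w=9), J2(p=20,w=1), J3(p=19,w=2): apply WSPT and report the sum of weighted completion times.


WSPT order (by p/w): J1 → J3 → J2
  J1: C=3, w·C=9×3=27
  J3: C=22, w·C=2×22=44
  J2: C=42, w·C=1×42=42
Σ w·C = 113
= 113


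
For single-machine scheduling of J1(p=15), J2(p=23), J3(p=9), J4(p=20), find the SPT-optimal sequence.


SPT: sort by shortest processing time
  J3: p=9
  J1: p=15
  J4: p=20
  J2: p=23
Order: J3 → J1 → J4 → J2


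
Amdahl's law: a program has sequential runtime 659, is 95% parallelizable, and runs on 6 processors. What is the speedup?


Amdahl's law: T_p = T × ((1-p) + p/N)
= 659 × ((1-0.95) + 0.95/6)
= 659 × (0.05 + 0.1583)
= 659 × 0.2083
= 137.29
Speedup = 659/137.29
= 4.80×


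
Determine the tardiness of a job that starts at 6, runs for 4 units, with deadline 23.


Completion = start + processing = 6 + 4 = 10
Tardiness = max(0, C - d) = max(0, 10 - 23)
= max(0, -13)
= 0


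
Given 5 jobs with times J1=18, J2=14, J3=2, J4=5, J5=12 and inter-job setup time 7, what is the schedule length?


Makespan = Σ processing + (n-1) × setup
= (18 + 14 + 2 + 5 + 12) + (5-1)×7
= 51 + 28
= 79 time units


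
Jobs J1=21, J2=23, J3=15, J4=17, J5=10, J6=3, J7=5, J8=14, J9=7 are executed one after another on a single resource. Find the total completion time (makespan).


Sequential makespan: sum all processing times
= 21 + 23 + 15 + 17 + 10 + 3 + 5 + 14 + 7
= 115 time units


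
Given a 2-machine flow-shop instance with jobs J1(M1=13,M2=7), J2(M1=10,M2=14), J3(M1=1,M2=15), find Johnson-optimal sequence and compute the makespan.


Johnson's rule:
Group 1 (M1≤M2, sort by M1): ['J3', 'J2']
Group 2 (M1>M2, sort desc M2): ['J1']
Sequence: J3 → J2 → J1
Makespan calculation:
  J3: M1 done=1, M2 done=16
  J2: M1 done=11, M2 done=30
  J1: M1 done=24, M2 done=37
= Sequence: J3 → J2 → J1, Makespan: 37


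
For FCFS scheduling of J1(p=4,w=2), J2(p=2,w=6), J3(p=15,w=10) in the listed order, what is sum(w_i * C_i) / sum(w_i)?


Completion times:
  J1: C=4, w×C=2×4=8
  J2: C=6, w×C=6×6=36
  J3: C=21, w×C=10×21=210
Sum w×C = 254
Sum w = 18
Weighted avg = 254/18
= 14.11


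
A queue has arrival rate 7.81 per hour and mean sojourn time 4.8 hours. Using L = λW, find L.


Little's law: L = λ × W
= 7.81 × 4.8
= 37.49


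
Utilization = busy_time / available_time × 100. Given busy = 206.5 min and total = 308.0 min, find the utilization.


Utilization = busy / total × 100
= 206.5 / 308.0 × 100
= 67.0%


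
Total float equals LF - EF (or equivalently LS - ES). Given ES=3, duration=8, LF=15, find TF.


EF = ES + duration = 3 + 8 = 11
LS = LF - duration = 15 - 8 = 7
Total Float = LF - EF = 15 - 11
(or LS - ES = 7 - 3)
= 4


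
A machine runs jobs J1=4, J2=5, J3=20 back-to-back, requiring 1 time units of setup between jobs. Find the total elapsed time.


Makespan = Σ processing + (n-1) × setup
= (4 + 5 + 20) + (3-1)×1
= 29 + 2
= 31 time units


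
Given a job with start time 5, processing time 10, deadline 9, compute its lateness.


Completion = 5 + 10 = 15
Lateness = C - d = 15 - 9
= 6


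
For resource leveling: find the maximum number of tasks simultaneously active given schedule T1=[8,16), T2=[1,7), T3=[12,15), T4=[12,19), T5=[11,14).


Check each time point for overlaps:
  t=12: 4 tasks active (T1, T3, T4, T5)
Max concurrent = 4


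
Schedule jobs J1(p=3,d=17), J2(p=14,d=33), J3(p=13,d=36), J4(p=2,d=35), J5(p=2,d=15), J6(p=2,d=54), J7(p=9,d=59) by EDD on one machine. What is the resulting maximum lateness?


EDD order: J5 → J1 → J2 → J4 → J3 → J6 → J7
Completion and lateness:
  J5: C=2, d=15, L=2-15=-13
  J1: C=5, d=17, L=5-17=-12
  J2: C=19, d=33, L=19-33=-14
  J4: C=21, d=35, L=21-35=-14
  J3: C=34, d=36, L=34-36=-2
  J6: C=36, d=54, L=36-54=-18
  J7: C=45, d=59, L=45-59=-14
Lmax = max(-13, -12, -14, -14, -2, -18, -14)
= -2


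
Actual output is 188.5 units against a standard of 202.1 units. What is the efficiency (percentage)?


Efficiency = (actual / standard) × 100
= (188.5 / 202.1) × 100
= 93.3%


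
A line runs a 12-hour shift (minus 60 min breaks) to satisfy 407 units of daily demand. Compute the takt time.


Available = 12×60 - 60 = 660 min
Takt time = 660 / 407
= 1.62 min/unit


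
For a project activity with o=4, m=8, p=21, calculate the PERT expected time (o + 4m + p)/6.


te = (o + 4m + p) / 6
= (4 + 4×8 + 21) / 6
= (4 + 32 + 21) / 6
= 57 / 6
= 9.50


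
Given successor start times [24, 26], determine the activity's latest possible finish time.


LF = min of all successor start times
Successors start at: [24, 26]
LF = min(24, 26)
= 24


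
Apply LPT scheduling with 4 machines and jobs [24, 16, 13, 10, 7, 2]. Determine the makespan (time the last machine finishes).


Jobs (LPT sorted): [24, 16, 13, 10, 7, 2]
Machines: 4
  J=24 → Machine 1 (load: 0+24=24)
  J=16 → Machine 2 (load: 0+16=16)
  J=13 → Machine 3 (load: 0+13=13)
  J=10 → Machine 4 (load: 0+10=10)
  J=7 → Machine 4 (load: 10+7=17)
  J=2 → Machine 3 (load: 13+2=15)
Machine loads: [24, 16, 15, 17]
Makespan = max = 24 time units


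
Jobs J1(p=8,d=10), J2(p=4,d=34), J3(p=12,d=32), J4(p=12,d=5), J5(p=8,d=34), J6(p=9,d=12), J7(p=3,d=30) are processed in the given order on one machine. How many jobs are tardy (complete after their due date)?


Completion vs due date:
  J1: C=8, d=10 → on time
  J2: C=12, d=34 → on time
  J3: C=24, d=32 → on time
  J4: C=36, d=5 → TARDY
  J5: C=44, d=34 → TARDY
  J6: C=53, d=12 → TARDY
  J7: C=56, d=30 → TARDY
Tardy jobs: J4, J5, J6, J7
Count = 4


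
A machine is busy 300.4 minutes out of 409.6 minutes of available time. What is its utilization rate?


Utilization = busy / total × 100
= 300.4 / 409.6 × 100
= 73.3%


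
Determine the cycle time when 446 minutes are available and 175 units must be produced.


Cycle time = available time / demand
= 446 / 175
= 2.55 min/unit


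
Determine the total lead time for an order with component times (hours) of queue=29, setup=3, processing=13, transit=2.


Lead time = queue + setup + processing + transit
= 29 + 3 + 13 + 2
= 47 hours


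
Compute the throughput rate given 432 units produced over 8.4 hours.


Throughput = units / time
= 432 / 8.4
= 51.4 units/hour


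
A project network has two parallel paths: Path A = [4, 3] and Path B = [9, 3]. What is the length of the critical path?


Path A: 4 + 3 = 7
Path B: 9 + 3 = 12
Critical path = longest = max(7, 12)
= 12 (Path B)


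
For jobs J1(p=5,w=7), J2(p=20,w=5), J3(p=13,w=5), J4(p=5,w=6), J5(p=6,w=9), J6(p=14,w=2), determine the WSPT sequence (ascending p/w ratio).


WSPT (Smith's rule): sort by p/w ascending
  J5: p/w = 6/9 = 0.667
  J1: p/w = 5/7 = 0.714
  J4: p/w = 5/6 = 0.833
  J3: p/w = 13/5 = 2.600
  J2: p/w = 20/5 = 4.000
  J6: p/w = 14/2 = 7.000
Order: J5 → J1 → J4 → J3 → J2 → J6


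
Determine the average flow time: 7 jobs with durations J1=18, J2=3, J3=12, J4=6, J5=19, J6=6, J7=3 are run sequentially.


Completion times:
  J1: completes at 18
  J2: completes at 21
  J3: completes at 33
  J4: completes at 39
  J5: completes at 58
  J6: completes at 64
  J7: completes at 67
Sum = 300
Average = 300/7
= 42.86


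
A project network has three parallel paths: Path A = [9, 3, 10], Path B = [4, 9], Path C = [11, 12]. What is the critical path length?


Path A: 9 + 3 + 10 = 22
Path B: 4 + 9 = 13
Path C: 11 + 12 = 23
Critical path = longest = max(22, 13, 23)
= 23 (Path C)


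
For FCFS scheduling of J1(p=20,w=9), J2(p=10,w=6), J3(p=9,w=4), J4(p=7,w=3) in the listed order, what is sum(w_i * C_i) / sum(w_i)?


Completion times:
  J1: C=20, w×C=9×20=180
  J2: C=30, w×C=6×30=180
  J3: C=39, w×C=4×39=156
  J4: C=46, w×C=3×46=138
Sum w×C = 654
Sum w = 22
Weighted avg = 654/22
= 29.73


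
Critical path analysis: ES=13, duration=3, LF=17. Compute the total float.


EF = ES + duration = 13 + 3 = 16
LS = LF - duration = 17 - 3 = 14
Total Float = LF - EF = 17 - 16
(or LS - ES = 14 - 13)
= 1


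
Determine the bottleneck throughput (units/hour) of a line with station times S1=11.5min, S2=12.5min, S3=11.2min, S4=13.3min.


Bottleneck = longest station time
Station times: [11.5, 12.5, 11.2, 13.3]
Max = 13.3 min
Rate = 60 / 13.3
= 4.51 units/hour (bottleneck: 13.3min)


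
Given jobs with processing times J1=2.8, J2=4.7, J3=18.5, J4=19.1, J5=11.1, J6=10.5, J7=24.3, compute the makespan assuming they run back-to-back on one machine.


Sequential makespan: sum all processing times
= 2.8 + 4.7 + 18.5 + 19.1 + 11.1 + 10.5 + 24.3
= 91.0 time units


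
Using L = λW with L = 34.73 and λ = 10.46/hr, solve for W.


Little's law: L = λW → W = L / λ
= 34.73 / 10.46
= 3.32 hours


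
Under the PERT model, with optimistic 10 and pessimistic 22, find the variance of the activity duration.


σ² = ((p - o) / 6)² = (p - o)² / 36
= (22 - 10)² / 36
= 12² / 36
= 144 / 36
= 4.0000


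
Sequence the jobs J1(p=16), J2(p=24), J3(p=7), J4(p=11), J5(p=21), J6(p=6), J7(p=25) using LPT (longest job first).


LPT: sort by longest processing time first
  J7: p=25
  J2: p=24
  J5: p=21
  J1: p=16
  J4: p=11
  J3: p=7
  J6: p=6
Order: J7 → J2 → J5 → J1 → J4 → J3 → J6


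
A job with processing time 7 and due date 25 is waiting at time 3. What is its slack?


Slack = due - current_time - processing
= 25 - 3 - 7
= 15


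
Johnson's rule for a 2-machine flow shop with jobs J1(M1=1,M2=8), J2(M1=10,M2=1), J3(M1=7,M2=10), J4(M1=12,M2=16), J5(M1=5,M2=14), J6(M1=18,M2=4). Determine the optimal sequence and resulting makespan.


Johnson's rule:
Group 1 (M1≤M2, sort by M1): ['J1', 'J5', 'J3', 'J4']
Group 2 (M1>M2, sort desc M2): ['J6', 'J2']
Sequence: J1 → J5 → J3 → J4 → J6 → J2
Makespan calculation:
  J1: M1 done=1, M2 done=9
  J5: M1 done=6, M2 done=23
  J3: M1 done=13, M2 done=33
  J4: M1 done=25, M2 done=49
  J6: M1 done=43, M2 done=53
  J2: M1 done=53, M2 done=54
= Sequence: J1 → J5 → J3 → J4 → J6 → J2, Makespan: 54


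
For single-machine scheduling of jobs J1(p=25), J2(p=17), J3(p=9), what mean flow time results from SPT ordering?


SPT order: J3 → J2 → J1
Completion times:
  J3: C=9
  J2: C=26
  J1: C=51
Sum = 86, n = 3
Mean flow = 86/3
= 28.67


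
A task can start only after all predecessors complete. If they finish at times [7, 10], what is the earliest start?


ES = max of all predecessor completion times
Predecessors: [7, 10]
ES = max(7, 10)
= 10


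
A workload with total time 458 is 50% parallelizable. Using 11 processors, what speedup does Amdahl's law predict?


Amdahl's law: T_p = T × ((1-p) + p/N)
= 458 × ((1-0.5) + 0.5/11)
= 458 × (0.50 + 0.0455)
= 458 × 0.5455
= 249.82
Speedup = 458/249.82
= 1.83×


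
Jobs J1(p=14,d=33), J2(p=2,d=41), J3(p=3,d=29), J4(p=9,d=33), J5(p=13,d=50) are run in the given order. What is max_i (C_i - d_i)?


Lateness per job (L = C - d):
  J1: C=14, d=33, L=-19
  J2: C=16, d=41, L=-25
  J3: C=19, d=29, L=-10
  J4: C=28, d=33, L=-5
  J5: C=41, d=50, L=-9
Lmax = max(-19, -25, -10, -5, -9)
= -5


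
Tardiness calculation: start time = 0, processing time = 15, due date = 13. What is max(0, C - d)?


Completion = start + processing = 0 + 15 = 15
Tardiness = max(0, C - d) = max(0, 15 - 13)
= max(0, 2)
= 2


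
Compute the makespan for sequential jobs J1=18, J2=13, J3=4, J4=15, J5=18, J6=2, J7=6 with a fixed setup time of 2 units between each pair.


Makespan = Σ processing + (n-1) × setup
= (18 + 13 + 4 + 15 + 18 + 2 + 6) + (7-1)×2
= 76 + 12
= 88 time units


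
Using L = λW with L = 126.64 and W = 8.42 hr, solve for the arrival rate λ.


Little's law: L = λW → λ = L / W
= 126.64 / 8.42
= 15.04 per hour


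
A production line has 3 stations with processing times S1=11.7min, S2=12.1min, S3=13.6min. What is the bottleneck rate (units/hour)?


Bottleneck = longest station time
Station times: [11.7, 12.1, 13.6]
Max = 13.6 min
Rate = 60 / 13.6
= 4.41 units/hour (bottleneck: 13.6min)


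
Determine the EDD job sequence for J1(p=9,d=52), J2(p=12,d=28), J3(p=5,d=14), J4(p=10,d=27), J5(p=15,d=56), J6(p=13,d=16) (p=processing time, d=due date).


EDD: sort by earliest due date
  J3: d=14, p=5
  J6: d=16, p=13
  J4: d=27, p=10
  J2: d=28, p=12
  J1: d=52, p=9
  J5: d=56, p=15
Order: J3 → J6 → J4 → J2 → J1 → J5


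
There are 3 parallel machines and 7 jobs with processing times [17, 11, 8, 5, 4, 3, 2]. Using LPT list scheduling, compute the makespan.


Jobs (LPT sorted): [17, 11, 8, 5, 4, 3, 2]
Machines: 3
  J=17 → Machine 1 (load: 0+17=17)
  J=11 → Machine 2 (load: 0+11=11)
  J=8 → Machine 3 (load: 0+8=8)
  J=5 → Machine 3 (load: 8+5=13)
  J=4 → Machine 2 (load: 11+4=15)
  J=3 → Machine 3 (load: 13+3=16)
  J=2 → Machine 2 (load: 15+2=17)
Machine loads: [17, 17, 16]
Makespan = max = 17 time units


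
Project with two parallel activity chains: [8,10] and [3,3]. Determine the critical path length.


Path A: 8 + 10 = 18
Path B: 3 + 3 = 6
Critical path = longest = max(18, 6)
= 18 (Path A)


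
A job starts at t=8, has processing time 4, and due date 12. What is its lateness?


Completion = 8 + 4 = 12
Lateness = C - d = 12 - 12
= 0


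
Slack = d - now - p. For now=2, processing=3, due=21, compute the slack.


Slack = due - current_time - processing
= 21 - 2 - 3
= 16


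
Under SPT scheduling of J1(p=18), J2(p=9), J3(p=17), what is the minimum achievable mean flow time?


SPT order: J2 → J3 → J1
Completion times:
  J2: C=9
  J3: C=26
  J1: C=44
Sum = 79, n = 3
Mean flow = 79/3
= 26.33


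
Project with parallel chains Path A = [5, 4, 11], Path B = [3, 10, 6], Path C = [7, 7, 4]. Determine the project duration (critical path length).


Path A: 5 + 4 + 11 = 20
Path B: 3 + 10 + 6 = 19
Path C: 7 + 7 + 4 = 18
Critical path = longest = max(20, 19, 18)
= 20 (Path A)


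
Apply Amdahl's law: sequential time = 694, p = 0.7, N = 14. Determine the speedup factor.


Amdahl's law: T_p = T × ((1-p) + p/N)
= 694 × ((1-0.7) + 0.7/14)
= 694 × (0.30 + 0.0500)
= 694 × 0.3500
= 242.90
Speedup = 694/242.90
= 2.86×


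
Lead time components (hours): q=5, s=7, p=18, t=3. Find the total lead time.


Lead time = queue + setup + processing + transit
= 5 + 7 + 18 + 3
= 33 hours


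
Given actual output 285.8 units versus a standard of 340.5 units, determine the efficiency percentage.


Efficiency = (actual / standard) × 100
= (285.8 / 340.5) × 100
= 83.9%


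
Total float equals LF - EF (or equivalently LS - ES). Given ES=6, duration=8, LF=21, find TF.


EF = ES + duration = 6 + 8 = 14
LS = LF - duration = 21 - 8 = 13
Total Float = LF - EF = 21 - 14
(or LS - ES = 13 - 6)
= 7


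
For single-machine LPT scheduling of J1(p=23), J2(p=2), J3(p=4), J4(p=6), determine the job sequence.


LPT: sort by longest processing time first
  J1: p=23
  J4: p=6
  J3: p=4
  J2: p=2
Order: J1 → J4 → J3 → J2


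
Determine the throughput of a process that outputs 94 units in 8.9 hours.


Throughput = units / time
= 94 / 8.9
= 10.6 units/hour


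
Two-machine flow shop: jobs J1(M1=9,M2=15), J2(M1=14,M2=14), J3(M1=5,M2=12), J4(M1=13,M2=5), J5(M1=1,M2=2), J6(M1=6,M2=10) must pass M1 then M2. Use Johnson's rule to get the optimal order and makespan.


Johnson's rule:
Group 1 (M1≤M2, sort by M1): ['J5', 'J3', 'J6', 'J1', 'J2']
Group 2 (M1>M2, sort desc M2): ['J4']
Sequence: J5 → J3 → J6 → J1 → J2 → J4
Makespan calculation:
  J5: M1 done=1, M2 done=3
  J3: M1 done=6, M2 done=18
  J6: M1 done=12, M2 done=28
  J1: M1 done=21, M2 done=43
  J2: M1 done=35, M2 done=57
  J4: M1 done=48, M2 done=62
= Sequence: J5 → J3 → J6 → J1 → J2 → J4, Makespan: 62


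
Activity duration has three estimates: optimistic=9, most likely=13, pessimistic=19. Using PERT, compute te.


te = (o + 4m + p) / 6
= (9 + 4×13 + 19) / 6
= (9 + 52 + 19) / 6
= 80 / 6
= 13.33


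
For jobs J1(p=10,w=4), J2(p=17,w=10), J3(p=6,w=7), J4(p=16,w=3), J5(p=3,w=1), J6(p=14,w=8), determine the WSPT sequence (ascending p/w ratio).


WSPT (Smith's rule): sort by p/w ascending
  J3: p/w = 6/7 = 0.857
  J2: p/w = 17/10 = 1.700
  J6: p/w = 14/8 = 1.750
  J1: p/w = 10/4 = 2.500
  J5: p/w = 3/1 = 3.000
  J4: p/w = 16/3 = 5.333
Order: J3 → J2 → J6 → J1 → J5 → J4


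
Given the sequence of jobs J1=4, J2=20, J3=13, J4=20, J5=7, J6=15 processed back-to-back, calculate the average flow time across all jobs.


Completion times:
  J1: completes at 4
  J2: completes at 24
  J3: completes at 37
  J4: completes at 57
  J5: completes at 64
  J6: completes at 79
Sum = 265
Average = 265/6
= 44.17


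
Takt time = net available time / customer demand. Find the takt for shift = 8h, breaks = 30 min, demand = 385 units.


Available = 8×60 - 30 = 450 min
Takt time = 450 / 385
= 1.17 min/unit


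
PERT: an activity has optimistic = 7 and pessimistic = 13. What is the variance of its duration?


σ² = ((p - o) / 6)² = (p - o)² / 36
= (13 - 7)² / 36
= 6² / 36
= 36 / 36
= 1.0000


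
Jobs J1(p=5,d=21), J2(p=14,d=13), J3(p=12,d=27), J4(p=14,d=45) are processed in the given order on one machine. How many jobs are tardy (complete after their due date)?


Completion vs due date:
  J1: C=5, d=21 → on time
  J2: C=19, d=13 → TARDY
  J3: C=31, d=27 → TARDY
  J4: C=45, d=45 → on time
Tardy jobs: J2, J3
Count = 2


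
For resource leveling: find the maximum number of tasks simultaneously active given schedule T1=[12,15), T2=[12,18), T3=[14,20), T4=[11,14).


Check each time point for overlaps:
  t=12: 3 tasks active (T1, T2, T4)
Max concurrent = 3


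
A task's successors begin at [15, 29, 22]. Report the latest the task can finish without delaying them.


LF = min of all successor start times
Successors start at: [15, 29, 22]
LF = min(15, 29, 22)
= 15


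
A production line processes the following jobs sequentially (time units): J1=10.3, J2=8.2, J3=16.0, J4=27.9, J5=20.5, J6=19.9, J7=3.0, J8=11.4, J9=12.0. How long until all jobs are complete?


Sequential makespan: sum all processing times
= 10.3 + 8.2 + 16.0 + 27.9 + 20.5 + 19.9 + 3.0 + 11.4 + 12.0
= 129.2 time units


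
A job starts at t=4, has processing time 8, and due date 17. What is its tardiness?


Completion = start + processing = 4 + 8 = 12
Tardiness = max(0, C - d) = max(0, 12 - 17)
= max(0, -5)
= 0


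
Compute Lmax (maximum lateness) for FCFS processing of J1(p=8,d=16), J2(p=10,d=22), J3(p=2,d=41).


Lateness per job (L = C - d):
  J1: C=8, d=16, L=-8
  J2: C=18, d=22, L=-4
  J3: C=20, d=41, L=-21
Lmax = max(-8, -4, -21)
= -4


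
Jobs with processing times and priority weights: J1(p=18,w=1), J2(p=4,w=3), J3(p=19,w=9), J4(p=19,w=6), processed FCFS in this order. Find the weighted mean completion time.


Completion times:
  J1: C=18, w×C=1×18=18
  J2: C=22, w×C=3×22=66
  J3: C=41, w×C=9×41=369
  J4: C=60, w×C=6×60=360
Sum w×C = 813
Sum w = 19
Weighted avg = 813/19
= 42.79


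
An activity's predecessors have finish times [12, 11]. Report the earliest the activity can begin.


ES = max of all predecessor completion times
Predecessors: [12, 11]
ES = max(12, 11)
= 12


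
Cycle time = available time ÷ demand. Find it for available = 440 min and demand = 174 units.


Cycle time = available time / demand
= 440 / 174
= 2.53 min/unit


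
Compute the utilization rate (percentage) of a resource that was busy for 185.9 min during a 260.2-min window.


Utilization = busy / total × 100
= 185.9 / 260.2 × 100
= 71.4%


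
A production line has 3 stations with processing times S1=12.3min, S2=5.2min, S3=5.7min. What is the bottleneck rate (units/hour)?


Bottleneck = longest station time
Station times: [12.3, 5.2, 5.7]
Max = 12.3 min
Rate = 60 / 12.3
= 4.88 units/hour (bottleneck: 12.3min)


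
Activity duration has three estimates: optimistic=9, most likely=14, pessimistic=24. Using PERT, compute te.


te = (o + 4m + p) / 6
= (9 + 4×14 + 24) / 6
= (9 + 56 + 24) / 6
= 89 / 6
= 14.83


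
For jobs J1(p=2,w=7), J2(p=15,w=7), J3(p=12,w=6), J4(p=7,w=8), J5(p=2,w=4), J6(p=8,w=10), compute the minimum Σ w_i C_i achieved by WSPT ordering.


WSPT order (by p/w): J1 → J5 → J6 → J4 → J3 → J2
  J1: C=2, w·C=7×2=14
  J5: C=4, w·C=4×4=16
  J6: C=12, w·C=10×12=120
  J4: C=19, w·C=8×19=152
  J3: C=31, w·C=6×31=186
  J2: C=46, w·C=7×46=322
Σ w·C = 810
= 810


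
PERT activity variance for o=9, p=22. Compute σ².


σ² = ((p - o) / 6)² = (p - o)² / 36
= (22 - 9)² / 36
= 13² / 36
= 169 / 36
= 4.6944


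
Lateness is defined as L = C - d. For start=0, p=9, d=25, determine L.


Completion = 0 + 9 = 9
Lateness = C - d = 9 - 25
= -16


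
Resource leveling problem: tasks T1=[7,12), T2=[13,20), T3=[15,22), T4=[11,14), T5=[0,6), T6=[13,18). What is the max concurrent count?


Check each time point for overlaps:
  t=13: 3 tasks active (T2, T4, T6)
Max concurrent = 3


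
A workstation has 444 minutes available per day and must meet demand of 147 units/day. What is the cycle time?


Cycle time = available time / demand
= 444 / 147
= 3.02 min/unit


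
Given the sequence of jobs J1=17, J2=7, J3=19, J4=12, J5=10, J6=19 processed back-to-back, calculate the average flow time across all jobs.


Completion times:
  J1: completes at 17
  J2: completes at 24
  J3: completes at 43
  J4: completes at 55
  J5: completes at 65
  J6: completes at 84
Sum = 288
Average = 288/6
= 48.00


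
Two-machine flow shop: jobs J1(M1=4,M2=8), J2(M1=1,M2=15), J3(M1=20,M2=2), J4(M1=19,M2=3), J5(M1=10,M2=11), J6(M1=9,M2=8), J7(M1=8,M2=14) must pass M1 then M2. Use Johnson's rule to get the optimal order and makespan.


Johnson's rule:
Group 1 (M1≤M2, sort by M1): ['J2', 'J1', 'J7', 'J5']
Group 2 (M1>M2, sort desc M2): ['J6', 'J4', 'J3']
Sequence: J2 → J1 → J7 → J5 → J6 → J4 → J3
Makespan calculation:
  J2: M1 done=1, M2 done=16
  J1: M1 done=5, M2 done=24
  J7: M1 done=13, M2 done=38
  J5: M1 done=23, M2 done=49
  J6: M1 done=32, M2 done=57
  J4: M1 done=51, M2 done=60
  J3: M1 done=71, M2 done=73
= Sequence: J2 → J1 → J7 → J5 → J6 → J4 → J3, Makespan: 73


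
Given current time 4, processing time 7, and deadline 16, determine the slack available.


Slack = due - current_time - processing
= 16 - 4 - 7
= 5


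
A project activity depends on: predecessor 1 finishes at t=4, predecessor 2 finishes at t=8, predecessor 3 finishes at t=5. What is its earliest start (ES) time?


ES = max of all predecessor completion times
Predecessors: [4, 8, 5]
ES = max(4, 8, 5)
= 8


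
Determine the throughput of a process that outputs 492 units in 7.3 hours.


Throughput = units / time
= 492 / 7.3
= 67.4 units/hour


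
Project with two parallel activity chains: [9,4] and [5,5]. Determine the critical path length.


Path A: 9 + 4 = 13
Path B: 5 + 5 = 10
Critical path = longest = max(13, 10)
= 13 (Path A)


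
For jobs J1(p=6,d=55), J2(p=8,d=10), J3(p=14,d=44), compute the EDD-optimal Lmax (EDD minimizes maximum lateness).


EDD order: J2 → J3 → J1
Completion and lateness:
  J2: C=8, d=10, L=8-10=-2
  J3: C=22, d=44, L=22-44=-22
  J1: C=28, d=55, L=28-55=-27
Lmax = max(-2, -22, -27)
= -2


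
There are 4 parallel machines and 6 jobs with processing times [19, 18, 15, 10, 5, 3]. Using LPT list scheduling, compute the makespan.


Jobs (LPT sorted): [19, 18, 15, 10, 5, 3]
Machines: 4
  J=19 → Machine 1 (load: 0+19=19)
  J=18 → Machine 2 (load: 0+18=18)
  J=15 → Machine 3 (load: 0+15=15)
  J=10 → Machine 4 (load: 0+10=10)
  J=5 → Machine 4 (load: 10+5=15)
  J=3 → Machine 3 (load: 15+3=18)
Machine loads: [19, 18, 18, 15]
Makespan = max = 19 time units


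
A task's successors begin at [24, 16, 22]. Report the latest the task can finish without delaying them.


LF = min of all successor start times
Successors start at: [24, 16, 22]
LF = min(24, 16, 22)
= 16


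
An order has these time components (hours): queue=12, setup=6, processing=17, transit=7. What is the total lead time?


Lead time = queue + setup + processing + transit
= 12 + 6 + 17 + 7
= 42 hours


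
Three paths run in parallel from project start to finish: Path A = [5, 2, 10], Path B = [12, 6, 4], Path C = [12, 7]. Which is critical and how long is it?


Path A: 5 + 2 + 10 = 17
Path B: 12 + 6 + 4 = 22
Path C: 12 + 7 = 19
Critical path = longest = max(17, 22, 19)
= 22 (Path B)


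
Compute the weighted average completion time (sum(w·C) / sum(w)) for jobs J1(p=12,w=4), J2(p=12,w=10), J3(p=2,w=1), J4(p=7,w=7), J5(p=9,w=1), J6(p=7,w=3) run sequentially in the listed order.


Completion times:
  J1: C=12, w×C=4×12=48
  J2: C=24, w×C=10×24=240
  J3: C=26, w×C=1×26=26
  J4: C=33, w×C=7×33=231
  J5: C=42, w×C=1×42=42
  J6: C=49, w×C=3×49=147
Sum w×C = 734
Sum w = 26
Weighted avg = 734/26
= 28.23


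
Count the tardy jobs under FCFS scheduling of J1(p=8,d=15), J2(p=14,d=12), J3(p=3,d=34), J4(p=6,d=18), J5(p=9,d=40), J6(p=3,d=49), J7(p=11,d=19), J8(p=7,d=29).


Completion vs due date:
  J1: C=8, d=15 → on time
  J2: C=22, d=12 → TARDY
  J3: C=25, d=34 → on time
  J4: C=31, d=18 → TARDY
  J5: C=40, d=40 → on time
  J6: C=43, d=49 → on time
  J7: C=54, d=19 → TARDY
  J8: C=61, d=29 → TARDY
Tardy jobs: J2, J4, J7, J8
Count = 4


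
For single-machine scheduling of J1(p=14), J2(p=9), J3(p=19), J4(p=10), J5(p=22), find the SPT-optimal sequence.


SPT: sort by shortest processing time
  J2: p=9
  J4: p=10
  J1: p=14
  J3: p=19
  J5: p=22
Order: J2 → J4 → J1 → J3 → J5


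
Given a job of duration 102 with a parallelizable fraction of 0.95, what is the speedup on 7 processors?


Amdahl's law: T_p = T × ((1-p) + p/N)
= 102 × ((1-0.95) + 0.95/7)
= 102 × (0.05 + 0.1357)
= 102 × 0.1857
= 18.94
Speedup = 102/18.94
= 5.38×


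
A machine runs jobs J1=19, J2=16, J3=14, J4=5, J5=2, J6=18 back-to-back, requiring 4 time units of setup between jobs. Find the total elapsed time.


Makespan = Σ processing + (n-1) × setup
= (19 + 16 + 14 + 5 + 2 + 18) + (6-1)×4
= 74 + 20
= 94 time units


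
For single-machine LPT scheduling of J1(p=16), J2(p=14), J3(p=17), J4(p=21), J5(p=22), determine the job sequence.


LPT: sort by longest processing time first
  J5: p=22
  J4: p=21
  J3: p=17
  J1: p=16
  J2: p=14
Order: J5 → J4 → J3 → J1 → J2


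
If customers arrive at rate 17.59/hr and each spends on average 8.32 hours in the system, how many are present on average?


Little's law: L = λ × W
= 17.59 × 8.32
= 146.35


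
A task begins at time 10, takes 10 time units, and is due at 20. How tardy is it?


Completion = start + processing = 10 + 10 = 20
Tardiness = max(0, C - d) = max(0, 20 - 20)
= max(0, 0)
= 0


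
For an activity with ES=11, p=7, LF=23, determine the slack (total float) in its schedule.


EF = ES + duration = 11 + 7 = 18
LS = LF - duration = 23 - 7 = 16
Total Float = LF - EF = 23 - 18
(or LS - ES = 16 - 11)
= 5


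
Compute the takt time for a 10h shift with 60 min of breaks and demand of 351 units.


Available = 10×60 - 60 = 540 min
Takt time = 540 / 351
= 1.54 min/unit


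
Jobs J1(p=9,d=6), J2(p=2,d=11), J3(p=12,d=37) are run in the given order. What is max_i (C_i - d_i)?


Lateness per job (L = C - d):
  J1: C=9, d=6, L=3
  J2: C=11, d=11, L=0
  J3: C=23, d=37, L=-14
Lmax = max(3, 0, -14)
= 3


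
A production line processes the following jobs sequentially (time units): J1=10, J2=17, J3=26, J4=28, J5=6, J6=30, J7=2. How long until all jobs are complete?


Sequential makespan: sum all processing times
= 10 + 17 + 26 + 28 + 6 + 30 + 2
= 119 time units


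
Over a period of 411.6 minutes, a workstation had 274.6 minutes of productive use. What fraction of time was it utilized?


Utilization = busy / total × 100
= 274.6 / 411.6 × 100
= 66.7%


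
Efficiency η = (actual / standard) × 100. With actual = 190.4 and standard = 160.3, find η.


Efficiency = (actual / standard) × 100
= (190.4 / 160.3) × 100
= 118.8%


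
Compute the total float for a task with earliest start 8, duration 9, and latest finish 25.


EF = ES + duration = 8 + 9 = 17
LS = LF - duration = 25 - 9 = 16
Total Float = LF - EF = 25 - 17
(or LS - ES = 16 - 8)
= 8


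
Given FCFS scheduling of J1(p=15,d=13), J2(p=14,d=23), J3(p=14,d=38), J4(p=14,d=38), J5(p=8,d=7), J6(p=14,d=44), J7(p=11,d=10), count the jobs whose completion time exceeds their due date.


Completion vs due date:
  J1: C=15, d=13 → TARDY
  J2: C=29, d=23 → TARDY
  J3: C=43, d=38 → TARDY
  J4: C=57, d=38 → TARDY
  J5: C=65, d=7 → TARDY
  J6: C=79, d=44 → TARDY
  J7: C=90, d=10 → TARDY
Tardy jobs: J1, J2, J3, J4, J5, J6, J7
Count = 7


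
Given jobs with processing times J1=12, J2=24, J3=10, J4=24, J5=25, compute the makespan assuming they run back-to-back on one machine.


Sequential makespan: sum all processing times
= 12 + 24 + 10 + 24 + 25
= 95 time units


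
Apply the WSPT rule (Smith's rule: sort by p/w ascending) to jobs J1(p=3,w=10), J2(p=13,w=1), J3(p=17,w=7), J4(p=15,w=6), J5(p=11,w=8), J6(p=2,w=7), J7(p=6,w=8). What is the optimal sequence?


WSPT (Smith's rule): sort by p/w ascending
  J6: p/w = 2/7 = 0.286
  J1: p/w = 3/10 = 0.300
  J7: p/w = 6/8 = 0.750
  J5: p/w = 11/8 = 1.375
  J3: p/w = 17/7 = 2.429
  J4: p/w = 15/6 = 2.500
  J2: p/w = 13/1 = 13.000
Order: J6 → J1 → J7 → J5 → J3 → J4 → J2


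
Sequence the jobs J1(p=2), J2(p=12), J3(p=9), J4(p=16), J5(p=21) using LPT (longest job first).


LPT: sort by longest processing time first
  J5: p=21
  J4: p=16
  J2: p=12
  J3: p=9
  J1: p=2
Order: J5 → J4 → J2 → J3 → J1


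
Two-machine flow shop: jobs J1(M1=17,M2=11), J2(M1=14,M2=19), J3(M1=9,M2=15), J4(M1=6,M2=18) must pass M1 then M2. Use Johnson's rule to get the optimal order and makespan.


Johnson's rule:
Group 1 (M1≤M2, sort by M1): ['J4', 'J3', 'J2']
Group 2 (M1>M2, sort desc M2): ['J1']
Sequence: J4 → J3 → J2 → J1
Makespan calculation:
  J4: M1 done=6, M2 done=24
  J3: M1 done=15, M2 done=39
  J2: M1 done=29, M2 done=58
  J1: M1 done=46, M2 done=69
= Sequence: J4 → J3 → J2 → J1, Makespan: 69


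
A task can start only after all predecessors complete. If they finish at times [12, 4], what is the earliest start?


ES = max of all predecessor completion times
Predecessors: [12, 4]
ES = max(12, 4)
= 12


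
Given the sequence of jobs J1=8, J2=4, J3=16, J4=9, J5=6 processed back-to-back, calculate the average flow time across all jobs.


Completion times:
  J1: completes at 8
  J2: completes at 12
  J3: completes at 28
  J4: completes at 37
  J5: completes at 43
Sum = 128
Average = 128/5
= 25.60


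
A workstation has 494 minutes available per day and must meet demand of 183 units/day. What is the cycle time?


Cycle time = available time / demand
= 494 / 183
= 2.70 min/unit


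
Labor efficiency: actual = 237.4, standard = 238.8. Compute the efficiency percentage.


Efficiency = (actual / standard) × 100
= (237.4 / 238.8) × 100
= 99.4%


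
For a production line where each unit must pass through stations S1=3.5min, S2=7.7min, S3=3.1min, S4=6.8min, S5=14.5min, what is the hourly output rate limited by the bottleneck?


Bottleneck = longest station time
Station times: [3.5, 7.7, 3.1, 6.8, 14.5]
Max = 14.5 min
Rate = 60 / 14.5
= 4.14 units/hour (bottleneck: 14.5min)


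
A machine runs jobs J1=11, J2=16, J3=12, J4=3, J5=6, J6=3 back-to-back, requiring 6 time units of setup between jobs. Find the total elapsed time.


Makespan = Σ processing + (n-1) × setup
= (11 + 16 + 12 + 3 + 6 + 3) + (6-1)×6
= 51 + 30
= 81 time units


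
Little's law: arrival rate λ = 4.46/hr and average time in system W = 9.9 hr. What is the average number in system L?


Little's law: L = λ × W
= 4.46 × 9.9
= 44.15


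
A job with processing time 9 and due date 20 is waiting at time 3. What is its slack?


Slack = due - current_time - processing
= 20 - 3 - 9
= 8


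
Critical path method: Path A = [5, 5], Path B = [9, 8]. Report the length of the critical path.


Path A: 5 + 5 = 10
Path B: 9 + 8 = 17
Critical path = longest = max(10, 17)
= 17 (Path B)


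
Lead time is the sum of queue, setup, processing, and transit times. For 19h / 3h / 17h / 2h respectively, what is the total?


Lead time = queue + setup + processing + transit
= 19 + 3 + 17 + 2
= 41 hours


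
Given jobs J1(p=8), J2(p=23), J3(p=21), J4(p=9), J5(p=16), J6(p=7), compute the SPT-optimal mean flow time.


SPT order: J6 → J1 → J4 → J5 → J3 → J2
Completion times:
  J6: C=7
  J1: C=15
  J4: C=24
  J5: C=40
  J3: C=61
  J2: C=84
Sum = 231, n = 6
Mean flow = 231/6
= 38.50


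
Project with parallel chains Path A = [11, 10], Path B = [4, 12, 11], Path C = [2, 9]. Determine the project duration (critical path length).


Path A: 11 + 10 = 21
Path B: 4 + 12 + 11 = 27
Path C: 2 + 9 = 11
Critical path = longest = max(21, 27, 11)
= 27 (Path B)


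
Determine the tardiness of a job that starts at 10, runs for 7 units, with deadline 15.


Completion = start + processing = 10 + 7 = 17
Tardiness = max(0, C - d) = max(0, 17 - 15)
= max(0, 2)
= 2


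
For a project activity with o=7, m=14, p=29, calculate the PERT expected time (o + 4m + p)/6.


te = (o + 4m + p) / 6
= (7 + 4×14 + 29) / 6
= (7 + 56 + 29) / 6
= 92 / 6
= 15.33


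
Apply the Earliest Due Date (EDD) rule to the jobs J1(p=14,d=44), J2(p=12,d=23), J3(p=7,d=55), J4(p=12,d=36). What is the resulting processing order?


EDD: sort by earliest due date
  J2: d=23, p=12
  J4: d=36, p=12
  J1: d=44, p=14
  J3: d=55, p=7
Order: J2 → J4 → J1 → J3


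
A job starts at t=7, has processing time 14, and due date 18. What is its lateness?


Completion = 7 + 14 = 21
Lateness = C - d = 21 - 18
= 3


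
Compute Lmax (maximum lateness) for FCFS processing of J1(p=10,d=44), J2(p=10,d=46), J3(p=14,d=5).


Lateness per job (L = C - d):
  J1: C=10, d=44, L=-34
  J2: C=20, d=46, L=-26
  J3: C=34, d=5, L=29
Lmax = max(-34, -26, 29)
= 29


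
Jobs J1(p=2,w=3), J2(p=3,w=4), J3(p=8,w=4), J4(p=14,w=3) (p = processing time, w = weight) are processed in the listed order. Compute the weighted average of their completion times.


Completion times:
  J1: C=2, w×C=3×2=6
  J2: C=5, w×C=4×5=20
  J3: C=13, w×C=4×13=52
  J4: C=27, w×C=3×27=81
Sum w×C = 159
Sum w = 14
Weighted avg = 159/14
= 11.36
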